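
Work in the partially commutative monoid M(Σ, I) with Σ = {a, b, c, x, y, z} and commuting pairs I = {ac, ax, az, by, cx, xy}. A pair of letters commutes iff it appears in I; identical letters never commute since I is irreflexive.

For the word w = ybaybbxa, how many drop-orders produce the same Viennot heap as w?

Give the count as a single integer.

14

0(y) covers ∅
1(b) covers ∅
2(a) covers 0:y, 1:b
3(y) covers 2:a
4(b) covers 2:a
5(b) covers 4:b
6(x) covers 5:b
7(a) covers 3:y, 5:b
floor of heap: 0:y, 1:b
completions by unplaced set U, small U first (add the entries for U minus each lowest piece of U):
  |U|=1: {6}:1  {7}:1
  |U|=2: {3,7}:1  {6,7}:2
  |U|=3: {3,6,7}:3  {5,6,7}:2
  |U|=4: {3,5,6,7}:5  {4,5,6,7}:2
  |U|=5: {3,4,5,6,7}:7
  |U|=6: {2,3,4,5,6,7}:7
  start at 0(y): 7
  start at 1(b): 7
sum over floor = 14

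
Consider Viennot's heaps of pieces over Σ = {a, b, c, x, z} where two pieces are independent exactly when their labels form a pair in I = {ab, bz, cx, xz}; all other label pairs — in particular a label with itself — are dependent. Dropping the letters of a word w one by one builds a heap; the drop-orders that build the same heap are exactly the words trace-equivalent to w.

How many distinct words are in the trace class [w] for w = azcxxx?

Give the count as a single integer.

#0=a has no predecessor
#1=z depends on [0:a]
#2=c depends on [1:z]
#3=x depends on [0:a]
#4=x depends on [3:x]
#5=x depends on [4:x]
sources: [0:a]
N(rest) = Σ N(rest − s) over sources s of rest; N(one piece) = 1:
  size 1 → [2]=1  [5]=1
  size 2 → [1,2]=1  [2,5]=2  [4,5]=1
  size 3 → [1,2,5]=3  [2,4,5]=3  [3,4,5]=1
  size 4 → [1,2,4,5]=6  [2,3,4,5]=4
  first=0(a) contributes 10

10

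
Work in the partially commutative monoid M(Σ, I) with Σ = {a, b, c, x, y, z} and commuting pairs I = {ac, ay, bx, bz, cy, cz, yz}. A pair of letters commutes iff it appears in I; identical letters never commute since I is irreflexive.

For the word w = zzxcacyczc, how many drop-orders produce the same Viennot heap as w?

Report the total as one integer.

piece 0:z — minimal
piece 1:z rests on {0:z}
piece 2:x rests on {1:z}
piece 3:c rests on {2:x}
piece 4:a rests on {2:x}
piece 5:c rests on {3:c}
piece 6:y rests on {2:x}
piece 7:c rests on {5:c}
piece 8:z rests on {4:a}
piece 9:c rests on {7:c}
minimal pieces: {0:z}
ways to finish when only these pieces remain (= sum over removing one remaining piece with nothing left below it):
  1 left: {6}→1  {8}→1  {9}→1
  2 left: {4,8}→1  {6,8}→2  {6,9}→2  {7,9}→1  {8,9}→2
  3 left: {4,6,8}→3  {4,8,9}→3  {5,7,9}→1  {6,7,9}→3  {6,8,9}→6  {7,8,9}→3
  4 left: {3,5,7,9}→1  {4,6,8,9}→12  {4,7,8,9}→6  {5,6,7,9}→4  {5,7,8,9}→4  {6,7,8,9}→12
  5 left: {3,5,6,7,9}→5  {3,5,7,8,9}→5  {4,5,7,8,9}→10  {4,6,7,8,9}→30  {5,6,7,8,9}→20
  6 left: {3,4,5,7,8,9}→15  {3,5,6,7,8,9}→30  {4,5,6,7,8,9}→60
  7 left: {3,4,5,6,7,8,9}→105
  8 left: {2,3,4,5,6,7,8,9}→105
  placing 0:z first → 105 extensions

105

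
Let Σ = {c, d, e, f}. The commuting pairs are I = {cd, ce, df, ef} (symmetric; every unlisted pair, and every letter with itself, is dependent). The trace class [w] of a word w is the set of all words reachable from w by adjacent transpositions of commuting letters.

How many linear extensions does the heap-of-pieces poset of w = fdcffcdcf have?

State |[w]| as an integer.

36

#0=f has no predecessor
#1=d has no predecessor
#2=c depends on [0:f]
#3=f depends on [2:c]
#4=f depends on [3:f]
#5=c depends on [4:f]
#6=d depends on [1:d]
#7=c depends on [5:c]
#8=f depends on [7:c]
sources: [0:f, 1:d]
N(rest) = Σ N(rest − s) over sources s of rest; N(one piece) = 1:
  size 1 → [6]=1  [8]=1
  size 2 → [1,6]=1  [6,8]=2  [7,8]=1
  size 3 → [1,6,8]=3  [5,7,8]=1  [6,7,8]=3
  size 4 → [1,6,7,8]=6  [4,5,7,8]=1  [5,6,7,8]=4
  size 5 → [1,5,6,7,8]=10  [3,4,5,7,8]=1  [4,5,6,7,8]=5
  size 6 → [1,4,5,6,7,8]=15  [2,3,4,5,7,8]=1  [3,4,5,6,7,8]=6
  size 7 → [0,2,3,4,5,7,8]=1  [1,3,4,5,6,7,8]=21  [2,3,4,5,6,7,8]=7
  first=0(f) contributes 28
  first=1(d) contributes 8
|[w]| = 36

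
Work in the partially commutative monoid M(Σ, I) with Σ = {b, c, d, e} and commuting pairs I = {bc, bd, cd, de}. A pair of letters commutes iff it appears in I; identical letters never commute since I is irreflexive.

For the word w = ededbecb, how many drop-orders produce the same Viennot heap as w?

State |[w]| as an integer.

56

drop 0:e onto floor
drop 1:d onto floor
drop 2:e onto {0:e}
drop 3:d onto {1:d}
drop 4:b onto {2:e}
drop 5:e onto {4:b}
drop 6:c onto {5:e}
drop 7:b onto {5:e}
ground layer = {0:e, 1:d}
drop-orders for the pieces not yet dropped (sum over which currently-grounded one goes next):
  1 to go: {3} 1  {6} 1  {7} 1
  2 to go: {1,3} 1  {3,6} 2  {3,7} 2  {6,7} 2
  3 to go: {1,3,6} 3  {1,3,7} 3  {3,6,7} 6  {5,6,7} 2
  4 to go: {1,3,6,7} 12  {3,5,6,7} 8  {4,5,6,7} 2
  5 to go: {1,3,5,6,7} 20  {2,4,5,6,7} 2  {3,4,5,6,7} 10
  6 to go: {0,2,4,5,6,7} 2  {1,3,4,5,6,7} 30  {2,3,4,5,6,7} 12
  if 0:e drops first: 42 orders
  if 1:d drops first: 14 orders
heap linearizations: 56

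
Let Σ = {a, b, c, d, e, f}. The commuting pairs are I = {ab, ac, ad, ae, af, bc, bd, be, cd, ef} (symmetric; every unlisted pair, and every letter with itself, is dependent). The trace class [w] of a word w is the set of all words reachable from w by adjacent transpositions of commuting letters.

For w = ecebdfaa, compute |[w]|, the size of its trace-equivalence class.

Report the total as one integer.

piece 0:e — minimal
piece 1:c rests on {0:e}
piece 2:e rests on {1:c}
piece 3:b — minimal
piece 4:d rests on {2:e}
piece 5:f rests on {3:b, 4:d}
piece 6:a — minimal
piece 7:a rests on {6:a}
minimal pieces: {0:e, 3:b, 6:a}
ways to finish when only these pieces remain (= sum over removing one remaining piece with nothing left below it):
  1 left: {5}→1  {7}→1
  2 left: {3,5}→1  {4,5}→1  {5,7}→2  {6,7}→1
  3 left: {2,4,5}→1  {3,4,5}→2  {3,5,7}→3  {4,5,7}→3  {5,6,7}→3
  4 left: {1,2,4,5}→1  {2,3,4,5}→3  {2,4,5,7}→4  {3,4,5,7}→8  {3,5,6,7}→6  {4,5,6,7}→6
  5 left: {0,1,2,4,5}→1  {1,2,3,4,5}→4  {1,2,4,5,7}→5  {2,3,4,5,7}→15  {2,4,5,6,7}→10  {3,4,5,6,7}→20
  6 left: {0,1,2,3,4,5}→5  {0,1,2,4,5,7}→6  {1,2,3,4,5,7}→24  {1,2,4,5,6,7}→15  {2,3,4,5,6,7}→45
  placing 0:e first → 84 extensions
  placing 3:b first → 21 extensions
  placing 6:a first → 35 extensions
total linear extensions = 140

140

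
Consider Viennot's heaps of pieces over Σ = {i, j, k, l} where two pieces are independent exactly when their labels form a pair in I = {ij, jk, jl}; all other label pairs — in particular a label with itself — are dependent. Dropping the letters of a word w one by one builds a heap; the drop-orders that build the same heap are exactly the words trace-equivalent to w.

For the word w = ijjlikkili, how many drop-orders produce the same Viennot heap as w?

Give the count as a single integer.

drop 0:i onto floor
drop 1:j onto floor
drop 2:j onto {1:j}
drop 3:l onto {0:i}
drop 4:i onto {3:l}
drop 5:k onto {4:i}
drop 6:k onto {5:k}
drop 7:i onto {6:k}
drop 8:l onto {7:i}
drop 9:i onto {8:l}
ground layer = {0:i, 1:j}
drop-orders for the pieces not yet dropped (sum over which currently-grounded one goes next):
  1 to go: {2} 1  {9} 1
  2 to go: {1,2} 1  {2,9} 2  {8,9} 1
  3 to go: {1,2,9} 3  {2,8,9} 3  {7,8,9} 1
  4 to go: {1,2,8,9} 6  {2,7,8,9} 4  {6,7,8,9} 1
  5 to go: {1,2,7,8,9} 10  {2,6,7,8,9} 5  {5,6,7,8,9} 1
  6 to go: {1,2,6,7,8,9} 15  {2,5,6,7,8,9} 6  {4,5,6,7,8,9} 1
  7 to go: {1,2,5,6,7,8,9} 21  {2,4,5,6,7,8,9} 7  {3,4,5,6,7,8,9} 1
  8 to go: {0,3,4,5,6,7,8,9} 1  {1,2,4,5,6,7,8,9} 28  {2,3,4,5,6,7,8,9} 8
  if 0:i drops first: 36 orders
  if 1:j drops first: 9 orders
heap linearizations: 45

45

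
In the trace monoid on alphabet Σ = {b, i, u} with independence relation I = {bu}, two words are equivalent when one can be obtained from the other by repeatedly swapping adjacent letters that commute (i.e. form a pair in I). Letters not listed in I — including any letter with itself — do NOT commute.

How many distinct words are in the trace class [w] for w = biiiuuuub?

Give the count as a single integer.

5

piece 0:b — minimal
piece 1:i rests on {0:b}
piece 2:i rests on {1:i}
piece 3:i rests on {2:i}
piece 4:u rests on {3:i}
piece 5:u rests on {4:u}
piece 6:u rests on {5:u}
piece 7:u rests on {6:u}
piece 8:b rests on {3:i}
minimal pieces: {0:b}
ways to finish when only these pieces remain (= sum over removing one remaining piece with nothing left below it):
  1 left: {7}→1  {8}→1
  2 left: {6,7}→1  {7,8}→2
  3 left: {5,6,7}→1  {6,7,8}→3
  4 left: {4,5,6,7}→1  {5,6,7,8}→4
  5 left: {4,5,6,7,8}→5
  6 left: {3,4,5,6,7,8}→5
  7 left: {2,3,4,5,6,7,8}→5
  placing 0:b first → 5 extensions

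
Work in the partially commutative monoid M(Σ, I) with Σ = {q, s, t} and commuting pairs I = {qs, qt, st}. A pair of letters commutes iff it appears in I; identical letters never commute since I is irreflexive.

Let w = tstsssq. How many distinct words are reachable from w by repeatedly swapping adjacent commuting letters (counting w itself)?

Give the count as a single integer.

105

#0=t has no predecessor
#1=s has no predecessor
#2=t depends on [0:t]
#3=s depends on [1:s]
#4=s depends on [3:s]
#5=s depends on [4:s]
#6=q has no predecessor
sources: [0:t, 1:s, 6:q]
N(rest) = Σ N(rest − s) over sources s of rest; N(one piece) = 1:
  size 1 → [2]=1  [5]=1  [6]=1
  size 2 → [0,2]=1  [2,5]=2  [2,6]=2  [4,5]=1  [5,6]=2
  size 3 → [0,2,5]=3  [0,2,6]=3  [2,4,5]=3  [2,5,6]=6  [3,4,5]=1  [4,5,6]=3
  size 4 → [0,2,4,5]=6  [0,2,5,6]=12  [1,3,4,5]=1  [2,3,4,5]=4  [2,4,5,6]=12  [3,4,5,6]=4
  size 5 → [0,2,3,4,5]=10  [0,2,4,5,6]=30  [1,2,3,4,5]=5  [1,3,4,5,6]=5  [2,3,4,5,6]=20
  first=0(t) contributes 30
  first=1(s) contributes 60
  first=6(q) contributes 15
|[w]| = 105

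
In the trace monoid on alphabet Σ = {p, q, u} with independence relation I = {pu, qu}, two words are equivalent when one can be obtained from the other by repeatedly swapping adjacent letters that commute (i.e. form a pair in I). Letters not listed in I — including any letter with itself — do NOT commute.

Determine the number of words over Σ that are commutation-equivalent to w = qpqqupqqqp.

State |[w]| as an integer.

10

#0=q has no predecessor
#1=p depends on [0:q]
#2=q depends on [1:p]
#3=q depends on [2:q]
#4=u has no predecessor
#5=p depends on [3:q]
#6=q depends on [5:p]
#7=q depends on [6:q]
#8=q depends on [7:q]
#9=p depends on [8:q]
sources: [0:q, 4:u]
N(rest) = Σ N(rest − s) over sources s of rest; N(one piece) = 1:
  size 1 → [4]=1  [9]=1
  size 2 → [4,9]=2  [8,9]=1
  size 3 → [4,8,9]=3  [7,8,9]=1
  size 4 → [4,7,8,9]=4  [6,7,8,9]=1
  size 5 → [4,6,7,8,9]=5  [5,6,7,8,9]=1
  size 6 → [3,5,6,7,8,9]=1  [4,5,6,7,8,9]=6
  size 7 → [2,3,5,6,7,8,9]=1  [3,4,5,6,7,8,9]=7
  size 8 → [1,2,3,5,6,7,8,9]=1  [2,3,4,5,6,7,8,9]=8
  first=0(q) contributes 9
  first=4(u) contributes 1
|[w]| = 10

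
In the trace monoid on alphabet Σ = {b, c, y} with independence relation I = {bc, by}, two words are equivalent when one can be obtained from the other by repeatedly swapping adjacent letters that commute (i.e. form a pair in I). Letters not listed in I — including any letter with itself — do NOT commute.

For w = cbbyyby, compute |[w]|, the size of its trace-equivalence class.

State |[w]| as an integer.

0(c) covers ∅
1(b) covers ∅
2(b) covers 1:b
3(y) covers 0:c
4(y) covers 3:y
5(b) covers 2:b
6(y) covers 4:y
floor of heap: 0:c, 1:b
completions by unplaced set U, small U first (add the entries for U minus each lowest piece of U):
  |U|=1: {5}:1  {6}:1
  |U|=2: {2,5}:1  {4,6}:1  {5,6}:2
  |U|=3: {1,2,5}:1  {2,5,6}:3  {3,4,6}:1  {4,5,6}:3
  |U|=4: {0,3,4,6}:1  {1,2,5,6}:4  {2,4,5,6}:6  {3,4,5,6}:4
  |U|=5: {0,3,4,5,6}:5  {1,2,4,5,6}:10  {2,3,4,5,6}:10
  start at 0(c): 20
  start at 1(b): 15
sum over floor = 35

35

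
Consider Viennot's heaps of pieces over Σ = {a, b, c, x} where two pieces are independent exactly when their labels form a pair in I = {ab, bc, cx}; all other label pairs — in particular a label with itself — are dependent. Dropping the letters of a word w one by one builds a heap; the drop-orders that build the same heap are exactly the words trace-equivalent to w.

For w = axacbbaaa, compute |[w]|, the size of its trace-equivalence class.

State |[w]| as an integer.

0(a) covers ∅
1(x) covers 0:a
2(a) covers 1:x
3(c) covers 2:a
4(b) covers 1:x
5(b) covers 4:b
6(a) covers 3:c
7(a) covers 6:a
8(a) covers 7:a
floor of heap: 0:a
completions by unplaced set U, small U first (add the entries for U minus each lowest piece of U):
  |U|=1: {5}:1  {8}:1
  |U|=2: {4,5}:1  {5,8}:2  {7,8}:1
  |U|=3: {4,5,8}:3  {5,7,8}:3  {6,7,8}:1
  |U|=4: {3,6,7,8}:1  {4,5,7,8}:6  {5,6,7,8}:4
  |U|=5: {2,3,6,7,8}:1  {3,5,6,7,8}:5  {4,5,6,7,8}:10
  |U|=6: {2,3,5,6,7,8}:6  {3,4,5,6,7,8}:15
  |U|=7: {2,3,4,5,6,7,8}:21
  start at 0(a): 21

21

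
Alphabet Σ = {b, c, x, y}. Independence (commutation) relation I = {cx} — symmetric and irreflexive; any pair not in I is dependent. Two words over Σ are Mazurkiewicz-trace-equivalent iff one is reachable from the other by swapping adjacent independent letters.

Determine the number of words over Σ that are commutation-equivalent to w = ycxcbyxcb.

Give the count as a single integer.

piece 0:y — minimal
piece 1:c rests on {0:y}
piece 2:x rests on {0:y}
piece 3:c rests on {1:c}
piece 4:b rests on {2:x, 3:c}
piece 5:y rests on {4:b}
piece 6:x rests on {5:y}
piece 7:c rests on {5:y}
piece 8:b rests on {6:x, 7:c}
minimal pieces: {0:y}
ways to finish when only these pieces remain (= sum over removing one remaining piece with nothing left below it):
  1 left: {8}→1
  2 left: {6,8}→1  {7,8}→1
  3 left: {6,7,8}→2
  4 left: {5,6,7,8}→2
  5 left: {4,5,6,7,8}→2
  6 left: {2,4,5,6,7,8}→2  {3,4,5,6,7,8}→2
  7 left: {1,3,4,5,6,7,8}→2  {2,3,4,5,6,7,8}→4
  placing 0:y first → 6 extensions

6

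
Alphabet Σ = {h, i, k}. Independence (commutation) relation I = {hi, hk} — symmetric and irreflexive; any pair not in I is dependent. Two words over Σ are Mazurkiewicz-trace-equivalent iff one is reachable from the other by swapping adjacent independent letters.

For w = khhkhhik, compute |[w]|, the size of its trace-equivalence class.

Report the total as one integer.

piece 0:k — minimal
piece 1:h — minimal
piece 2:h rests on {1:h}
piece 3:k rests on {0:k}
piece 4:h rests on {2:h}
piece 5:h rests on {4:h}
piece 6:i rests on {3:k}
piece 7:k rests on {6:i}
minimal pieces: {0:k, 1:h}
ways to finish when only these pieces remain (= sum over removing one remaining piece with nothing left below it):
  1 left: {5}→1  {7}→1
  2 left: {4,5}→1  {5,7}→2  {6,7}→1
  3 left: {2,4,5}→1  {3,6,7}→1  {4,5,7}→3  {5,6,7}→3
  4 left: {0,3,6,7}→1  {1,2,4,5}→1  {2,4,5,7}→4  {3,5,6,7}→4  {4,5,6,7}→6
  5 left: {0,3,5,6,7}→5  {1,2,4,5,7}→5  {2,4,5,6,7}→10  {3,4,5,6,7}→10
  6 left: {0,3,4,5,6,7}→15  {1,2,4,5,6,7}→15  {2,3,4,5,6,7}→20
  placing 0:k first → 35 extensions
  placing 1:h first → 35 extensions
total linear extensions = 70

70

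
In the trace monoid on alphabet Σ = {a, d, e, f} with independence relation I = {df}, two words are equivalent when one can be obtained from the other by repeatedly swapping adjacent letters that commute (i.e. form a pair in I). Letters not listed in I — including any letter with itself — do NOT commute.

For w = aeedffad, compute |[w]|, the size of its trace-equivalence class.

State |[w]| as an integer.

0(a) covers ∅
1(e) covers 0:a
2(e) covers 1:e
3(d) covers 2:e
4(f) covers 2:e
5(f) covers 4:f
6(a) covers 3:d, 5:f
7(d) covers 6:a
floor of heap: 0:a
completions by unplaced set U, small U first (add the entries for U minus each lowest piece of U):
  |U|=1: {7}:1
  |U|=2: {6,7}:1
  |U|=3: {3,6,7}:1  {5,6,7}:1
  |U|=4: {3,5,6,7}:2  {4,5,6,7}:1
  |U|=5: {3,4,5,6,7}:3
  |U|=6: {2,3,4,5,6,7}:3
  start at 0(a): 3

3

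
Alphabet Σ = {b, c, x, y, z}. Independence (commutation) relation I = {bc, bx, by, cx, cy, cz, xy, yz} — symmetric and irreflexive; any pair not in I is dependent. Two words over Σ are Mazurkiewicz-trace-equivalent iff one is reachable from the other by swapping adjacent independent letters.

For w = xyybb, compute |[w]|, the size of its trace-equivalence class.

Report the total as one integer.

#0=x has no predecessor
#1=y has no predecessor
#2=y depends on [1:y]
#3=b has no predecessor
#4=b depends on [3:b]
sources: [0:x, 1:y, 3:b]
N(rest) = Σ N(rest − s) over sources s of rest; N(one piece) = 1:
  size 1 → [0]=1  [2]=1  [4]=1
  size 2 → [0,2]=2  [0,4]=2  [1,2]=1  [2,4]=2  [3,4]=1
  size 3 → [0,1,2]=3  [0,2,4]=6  [0,3,4]=3  [1,2,4]=3  [2,3,4]=3
  first=0(x) contributes 6
  first=1(y) contributes 12
  first=3(b) contributes 12
|[w]| = 30

30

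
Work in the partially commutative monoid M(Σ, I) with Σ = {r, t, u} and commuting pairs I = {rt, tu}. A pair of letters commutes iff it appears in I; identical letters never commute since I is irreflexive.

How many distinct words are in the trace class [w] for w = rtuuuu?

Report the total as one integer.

piece 0:r — minimal
piece 1:t — minimal
piece 2:u rests on {0:r}
piece 3:u rests on {2:u}
piece 4:u rests on {3:u}
piece 5:u rests on {4:u}
minimal pieces: {0:r, 1:t}
ways to finish when only these pieces remain (= sum over removing one remaining piece with nothing left below it):
  1 left: {1}→1  {5}→1
  2 left: {1,5}→2  {4,5}→1
  3 left: {1,4,5}→3  {3,4,5}→1
  4 left: {1,3,4,5}→4  {2,3,4,5}→1
  placing 0:r first → 5 extensions
  placing 1:t first → 1 extensions
total linear extensions = 6

6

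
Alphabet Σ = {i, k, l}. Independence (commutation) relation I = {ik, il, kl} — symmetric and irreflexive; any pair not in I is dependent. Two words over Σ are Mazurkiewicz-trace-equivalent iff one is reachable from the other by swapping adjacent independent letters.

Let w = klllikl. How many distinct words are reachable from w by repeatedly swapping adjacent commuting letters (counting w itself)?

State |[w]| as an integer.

0(k) covers ∅
1(l) covers ∅
2(l) covers 1:l
3(l) covers 2:l
4(i) covers ∅
5(k) covers 0:k
6(l) covers 3:l
floor of heap: 0:k, 1:l, 4:i
completions by unplaced set U, small U first (add the entries for U minus each lowest piece of U):
  |U|=1: {4}:1  {5}:1  {6}:1
  |U|=2: {0,5}:1  {3,6}:1  {4,5}:2  {4,6}:2  {5,6}:2
  |U|=3: {0,4,5}:3  {0,5,6}:3  {2,3,6}:1  {3,4,6}:3  {3,5,6}:3  {4,5,6}:6
  |U|=4: {0,3,5,6}:6  {0,4,5,6}:12  {1,2,3,6}:1  {2,3,4,6}:4  {2,3,5,6}:4  {3,4,5,6}:12
  |U|=5: {0,2,3,5,6}:10  {0,3,4,5,6}:30  {1,2,3,4,6}:5  {1,2,3,5,6}:5  {2,3,4,5,6}:20
  start at 0(k): 30
  start at 1(l): 60
  start at 4(i): 15
sum over floor = 105

105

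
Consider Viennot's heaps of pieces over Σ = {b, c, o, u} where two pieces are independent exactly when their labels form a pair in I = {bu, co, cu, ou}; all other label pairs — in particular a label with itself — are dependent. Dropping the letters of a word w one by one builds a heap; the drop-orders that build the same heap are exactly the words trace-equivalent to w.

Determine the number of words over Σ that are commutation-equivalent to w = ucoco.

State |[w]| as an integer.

#0=u has no predecessor
#1=c has no predecessor
#2=o has no predecessor
#3=c depends on [1:c]
#4=o depends on [2:o]
sources: [0:u, 1:c, 2:o]
N(rest) = Σ N(rest − s) over sources s of rest; N(one piece) = 1:
  size 1 → [0]=1  [3]=1  [4]=1
  size 2 → [0,3]=2  [0,4]=2  [1,3]=1  [2,4]=1  [3,4]=2
  size 3 → [0,1,3]=3  [0,2,4]=3  [0,3,4]=6  [1,3,4]=3  [2,3,4]=3
  first=0(u) contributes 6
  first=1(c) contributes 12
  first=2(o) contributes 12
|[w]| = 30

30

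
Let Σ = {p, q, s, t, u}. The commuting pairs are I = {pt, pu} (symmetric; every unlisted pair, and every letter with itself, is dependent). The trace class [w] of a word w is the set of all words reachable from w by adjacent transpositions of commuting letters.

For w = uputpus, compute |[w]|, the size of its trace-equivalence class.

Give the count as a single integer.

#0=u has no predecessor
#1=p has no predecessor
#2=u depends on [0:u]
#3=t depends on [2:u]
#4=p depends on [1:p]
#5=u depends on [3:t]
#6=s depends on [4:p, 5:u]
sources: [0:u, 1:p]
N(rest) = Σ N(rest − s) over sources s of rest; N(one piece) = 1:
  size 1 → [6]=1
  size 2 → [4,6]=1  [5,6]=1
  size 3 → [1,4,6]=1  [3,5,6]=1  [4,5,6]=2
  size 4 → [1,4,5,6]=3  [2,3,5,6]=1  [3,4,5,6]=3
  size 5 → [0,2,3,5,6]=1  [1,3,4,5,6]=6  [2,3,4,5,6]=4
  first=0(u) contributes 10
  first=1(p) contributes 5
|[w]| = 15

15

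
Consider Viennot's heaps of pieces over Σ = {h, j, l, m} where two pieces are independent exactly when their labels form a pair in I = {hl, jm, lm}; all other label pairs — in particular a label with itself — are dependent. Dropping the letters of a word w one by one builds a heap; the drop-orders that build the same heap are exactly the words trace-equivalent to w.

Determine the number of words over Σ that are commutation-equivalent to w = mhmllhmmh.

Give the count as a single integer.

drop 0:m onto floor
drop 1:h onto {0:m}
drop 2:m onto {1:h}
drop 3:l onto floor
drop 4:l onto {3:l}
drop 5:h onto {2:m}
drop 6:m onto {5:h}
drop 7:m onto {6:m}
drop 8:h onto {7:m}
ground layer = {0:m, 3:l}
drop-orders for the pieces not yet dropped (sum over which currently-grounded one goes next):
  1 to go: {4} 1  {8} 1
  2 to go: {3,4} 1  {4,8} 2  {7,8} 1
  3 to go: {3,4,8} 3  {4,7,8} 3  {6,7,8} 1
  4 to go: {3,4,7,8} 6  {4,6,7,8} 4  {5,6,7,8} 1
  5 to go: {2,5,6,7,8} 1  {3,4,6,7,8} 10  {4,5,6,7,8} 5
  6 to go: {1,2,5,6,7,8} 1  {2,4,5,6,7,8} 6  {3,4,5,6,7,8} 15
  7 to go: {0,1,2,5,6,7,8} 1  {1,2,4,5,6,7,8} 7  {2,3,4,5,6,7,8} 21
  if 0:m drops first: 28 orders
  if 3:l drops first: 8 orders
heap linearizations: 36

36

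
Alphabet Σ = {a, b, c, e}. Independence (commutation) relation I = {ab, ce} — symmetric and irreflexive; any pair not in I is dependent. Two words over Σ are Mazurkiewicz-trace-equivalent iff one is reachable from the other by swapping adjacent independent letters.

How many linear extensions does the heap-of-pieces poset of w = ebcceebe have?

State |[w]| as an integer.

drop 0:e onto floor
drop 1:b onto {0:e}
drop 2:c onto {1:b}
drop 3:c onto {2:c}
drop 4:e onto {1:b}
drop 5:e onto {4:e}
drop 6:b onto {3:c, 5:e}
drop 7:e onto {6:b}
ground layer = {0:e}
drop-orders for the pieces not yet dropped (sum over which currently-grounded one goes next):
  1 to go: {7} 1
  2 to go: {6,7} 1
  3 to go: {3,6,7} 1  {5,6,7} 1
  4 to go: {2,3,6,7} 1  {3,5,6,7} 2  {4,5,6,7} 1
  5 to go: {2,3,5,6,7} 3  {3,4,5,6,7} 3
  6 to go: {2,3,4,5,6,7} 6
  if 0:e drops first: 6 orders

6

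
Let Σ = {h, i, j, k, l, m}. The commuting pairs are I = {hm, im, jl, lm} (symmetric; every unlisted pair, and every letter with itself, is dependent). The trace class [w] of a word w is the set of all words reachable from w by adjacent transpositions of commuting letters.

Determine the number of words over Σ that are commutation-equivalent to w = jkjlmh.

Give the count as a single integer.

5

drop 0:j onto floor
drop 1:k onto {0:j}
drop 2:j onto {1:k}
drop 3:l onto {1:k}
drop 4:m onto {2:j}
drop 5:h onto {2:j, 3:l}
ground layer = {0:j}
drop-orders for the pieces not yet dropped (sum over which currently-grounded one goes next):
  1 to go: {4} 1  {5} 1
  2 to go: {3,5} 1  {4,5} 2
  3 to go: {2,4,5} 2  {3,4,5} 3
  4 to go: {2,3,4,5} 5
  if 0:j drops first: 5 orders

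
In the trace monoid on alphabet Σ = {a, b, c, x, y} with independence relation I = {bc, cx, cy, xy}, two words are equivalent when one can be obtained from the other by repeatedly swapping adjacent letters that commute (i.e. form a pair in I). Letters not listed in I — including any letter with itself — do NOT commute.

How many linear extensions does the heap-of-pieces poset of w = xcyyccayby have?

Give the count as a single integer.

60

drop 0:x onto floor
drop 1:c onto floor
drop 2:y onto floor
drop 3:y onto {2:y}
drop 4:c onto {1:c}
drop 5:c onto {4:c}
drop 6:a onto {0:x, 3:y, 5:c}
drop 7:y onto {6:a}
drop 8:b onto {7:y}
drop 9:y onto {8:b}
ground layer = {0:x, 1:c, 2:y}
drop-orders for the pieces not yet dropped (sum over which currently-grounded one goes next):
  1 to go: {9} 1
  2 to go: {8,9} 1
  3 to go: {7,8,9} 1
  4 to go: {6,7,8,9} 1
  5 to go: {0,6,7,8,9} 1  {3,6,7,8,9} 1  {5,6,7,8,9} 1
  6 to go: {0,3,6,7,8,9} 2  {0,5,6,7,8,9} 2  {2,3,6,7,8,9} 1  {3,5,6,7,8,9} 2  {4,5,6,7,8,9} 1
  7 to go: {0,2,3,6,7,8,9} 3  {0,3,5,6,7,8,9} 6  {0,4,5,6,7,8,9} 3  {1,4,5,6,7,8,9} 1  {2,3,5,6,7,8,9} 3  {3,4,5,6,7,8,9} 3
  8 to go: {0,1,4,5,6,7,8,9} 4  {0,2,3,5,6,7,8,9} 12  {0,3,4,5,6,7,8,9} 12  {1,3,4,5,6,7,8,9} 4  {2,3,4,5,6,7,8,9} 6
  if 0:x drops first: 10 orders
  if 1:c drops first: 30 orders
  if 2:y drops first: 20 orders
heap linearizations: 60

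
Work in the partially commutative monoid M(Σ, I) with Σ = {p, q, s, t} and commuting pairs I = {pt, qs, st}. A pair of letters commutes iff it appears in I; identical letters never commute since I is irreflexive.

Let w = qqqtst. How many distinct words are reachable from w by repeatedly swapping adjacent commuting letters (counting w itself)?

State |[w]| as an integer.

0(q) covers ∅
1(q) covers 0:q
2(q) covers 1:q
3(t) covers 2:q
4(s) covers ∅
5(t) covers 3:t
floor of heap: 0:q, 4:s
completions by unplaced set U, small U first (add the entries for U minus each lowest piece of U):
  |U|=1: {4}:1  {5}:1
  |U|=2: {3,5}:1  {4,5}:2
  |U|=3: {2,3,5}:1  {3,4,5}:3
  |U|=4: {1,2,3,5}:1  {2,3,4,5}:4
  start at 0(q): 5
  start at 4(s): 1
sum over floor = 6

6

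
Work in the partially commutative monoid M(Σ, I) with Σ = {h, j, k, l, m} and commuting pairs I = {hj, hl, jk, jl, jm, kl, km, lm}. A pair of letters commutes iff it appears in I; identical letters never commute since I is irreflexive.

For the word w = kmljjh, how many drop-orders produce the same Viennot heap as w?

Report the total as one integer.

drop 0:k onto floor
drop 1:m onto floor
drop 2:l onto floor
drop 3:j onto floor
drop 4:j onto {3:j}
drop 5:h onto {0:k, 1:m}
ground layer = {0:k, 1:m, 2:l, 3:j}
drop-orders for the pieces not yet dropped (sum over which currently-grounded one goes next):
  1 to go: {2} 1  {4} 1  {5} 1
  2 to go: {0,5} 1  {1,5} 1  {2,4} 2  {2,5} 2  {3,4} 1  {4,5} 2
  3 to go: {0,1,5} 2  {0,2,5} 3  {0,4,5} 3  {1,2,5} 3  {1,4,5} 3  {2,3,4} 3  {2,4,5} 6  {3,4,5} 3
  4 to go: {0,1,2,5} 8  {0,1,4,5} 8  {0,2,4,5} 12  {0,3,4,5} 6  {1,2,4,5} 12  {1,3,4,5} 6  {2,3,4,5} 12
  if 0:k drops first: 30 orders
  if 1:m drops first: 30 orders
  if 2:l drops first: 20 orders
  if 3:j drops first: 40 orders
heap linearizations: 120

120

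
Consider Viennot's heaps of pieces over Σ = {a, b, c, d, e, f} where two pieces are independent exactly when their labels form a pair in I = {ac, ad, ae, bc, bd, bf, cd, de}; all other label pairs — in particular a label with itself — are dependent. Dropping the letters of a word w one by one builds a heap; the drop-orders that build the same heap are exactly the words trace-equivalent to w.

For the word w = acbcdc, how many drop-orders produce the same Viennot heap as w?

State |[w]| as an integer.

drop 0:a onto floor
drop 1:c onto floor
drop 2:b onto {0:a}
drop 3:c onto {1:c}
drop 4:d onto floor
drop 5:c onto {3:c}
ground layer = {0:a, 1:c, 4:d}
drop-orders for the pieces not yet dropped (sum over which currently-grounded one goes next):
  1 to go: {2} 1  {4} 1  {5} 1
  2 to go: {0,2} 1  {2,4} 2  {2,5} 2  {3,5} 1  {4,5} 2
  3 to go: {0,2,4} 3  {0,2,5} 3  {1,3,5} 1  {2,3,5} 3  {2,4,5} 6  {3,4,5} 3
  4 to go: {0,2,3,5} 6  {0,2,4,5} 12  {1,2,3,5} 4  {1,3,4,5} 4  {2,3,4,5} 12
  if 0:a drops first: 20 orders
  if 1:c drops first: 30 orders
  if 4:d drops first: 10 orders
heap linearizations: 60

60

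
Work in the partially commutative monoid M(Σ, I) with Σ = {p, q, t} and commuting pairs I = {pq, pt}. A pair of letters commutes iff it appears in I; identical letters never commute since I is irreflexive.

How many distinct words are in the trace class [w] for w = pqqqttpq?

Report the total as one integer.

28

0(p) covers ∅
1(q) covers ∅
2(q) covers 1:q
3(q) covers 2:q
4(t) covers 3:q
5(t) covers 4:t
6(p) covers 0:p
7(q) covers 5:t
floor of heap: 0:p, 1:q
completions by unplaced set U, small U first (add the entries for U minus each lowest piece of U):
  |U|=1: {6}:1  {7}:1
  |U|=2: {0,6}:1  {5,7}:1  {6,7}:2
  |U|=3: {0,6,7}:3  {4,5,7}:1  {5,6,7}:3
  |U|=4: {0,5,6,7}:6  {3,4,5,7}:1  {4,5,6,7}:4
  |U|=5: {0,4,5,6,7}:10  {2,3,4,5,7}:1  {3,4,5,6,7}:5
  |U|=6: {0,3,4,5,6,7}:15  {1,2,3,4,5,7}:1  {2,3,4,5,6,7}:6
  start at 0(p): 7
  start at 1(q): 21
sum over floor = 28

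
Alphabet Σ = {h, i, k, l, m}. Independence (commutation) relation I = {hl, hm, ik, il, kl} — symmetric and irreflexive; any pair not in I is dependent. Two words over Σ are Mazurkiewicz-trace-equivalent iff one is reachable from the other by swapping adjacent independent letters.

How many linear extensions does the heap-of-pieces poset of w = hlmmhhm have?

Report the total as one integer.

35

piece 0:h — minimal
piece 1:l — minimal
piece 2:m rests on {1:l}
piece 3:m rests on {2:m}
piece 4:h rests on {0:h}
piece 5:h rests on {4:h}
piece 6:m rests on {3:m}
minimal pieces: {0:h, 1:l}
ways to finish when only these pieces remain (= sum over removing one remaining piece with nothing left below it):
  1 left: {5}→1  {6}→1
  2 left: {3,6}→1  {4,5}→1  {5,6}→2
  3 left: {0,4,5}→1  {2,3,6}→1  {3,5,6}→3  {4,5,6}→3
  4 left: {0,4,5,6}→4  {1,2,3,6}→1  {2,3,5,6}→4  {3,4,5,6}→6
  5 left: {0,3,4,5,6}→10  {1,2,3,5,6}→5  {2,3,4,5,6}→10
  placing 0:h first → 15 extensions
  placing 1:l first → 20 extensions
total linear extensions = 35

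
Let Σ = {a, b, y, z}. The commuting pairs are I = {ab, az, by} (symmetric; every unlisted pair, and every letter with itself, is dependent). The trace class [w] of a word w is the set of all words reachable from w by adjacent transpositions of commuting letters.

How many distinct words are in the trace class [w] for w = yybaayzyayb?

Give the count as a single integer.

24

drop 0:y onto floor
drop 1:y onto {0:y}
drop 2:b onto floor
drop 3:a onto {1:y}
drop 4:a onto {3:a}
drop 5:y onto {4:a}
drop 6:z onto {2:b, 5:y}
drop 7:y onto {6:z}
drop 8:a onto {7:y}
drop 9:y onto {8:a}
drop 10:b onto {6:z}
ground layer = {0:y, 2:b}
drop-orders for the pieces not yet dropped (sum over which currently-grounded one goes next):
  1 to go: {9} 1  {10} 1
  2 to go: {8,9} 1  {9,10} 2
  3 to go: {7,8,9} 1  {8,9,10} 3
  4 to go: {7,8,9,10} 4
  5 to go: {6,7,8,9,10} 4
  6 to go: {2,6,7,8,9,10} 4  {5,6,7,8,9,10} 4
  7 to go: {2,5,6,7,8,9,10} 8  {4,5,6,7,8,9,10} 4
  8 to go: {2,4,5,6,7,8,9,10} 12  {3,4,5,6,7,8,9,10} 4
  9 to go: {1,3,4,5,6,7,8,9,10} 4  {2,3,4,5,6,7,8,9,10} 16
  if 0:y drops first: 20 orders
  if 2:b drops first: 4 orders
heap linearizations: 24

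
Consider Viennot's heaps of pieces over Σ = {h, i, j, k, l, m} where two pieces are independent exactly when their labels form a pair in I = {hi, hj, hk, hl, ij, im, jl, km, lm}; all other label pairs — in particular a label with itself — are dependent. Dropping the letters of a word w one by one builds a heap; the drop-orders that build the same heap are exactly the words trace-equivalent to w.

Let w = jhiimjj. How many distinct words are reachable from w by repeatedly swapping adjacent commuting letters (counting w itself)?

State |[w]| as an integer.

42

0(j) covers ∅
1(h) covers ∅
2(i) covers ∅
3(i) covers 2:i
4(m) covers 0:j, 1:h
5(j) covers 4:m
6(j) covers 5:j
floor of heap: 0:j, 1:h, 2:i
completions by unplaced set U, small U first (add the entries for U minus each lowest piece of U):
  |U|=1: {3}:1  {6}:1
  |U|=2: {2,3}:1  {3,6}:2  {5,6}:1
  |U|=3: {2,3,6}:3  {3,5,6}:3  {4,5,6}:1
  |U|=4: {0,4,5,6}:1  {1,4,5,6}:1  {2,3,5,6}:6  {3,4,5,6}:4
  |U|=5: {0,1,4,5,6}:2  {0,3,4,5,6}:5  {1,3,4,5,6}:5  {2,3,4,5,6}:10
  start at 0(j): 15
  start at 1(h): 15
  start at 2(i): 12
sum over floor = 42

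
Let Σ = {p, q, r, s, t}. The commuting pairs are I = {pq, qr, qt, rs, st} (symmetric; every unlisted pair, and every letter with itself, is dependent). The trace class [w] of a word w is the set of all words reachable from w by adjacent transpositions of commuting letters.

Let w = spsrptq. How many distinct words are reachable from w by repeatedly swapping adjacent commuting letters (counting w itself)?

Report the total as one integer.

7

drop 0:s onto floor
drop 1:p onto {0:s}
drop 2:s onto {1:p}
drop 3:r onto {1:p}
drop 4:p onto {2:s, 3:r}
drop 5:t onto {4:p}
drop 6:q onto {2:s}
ground layer = {0:s}
drop-orders for the pieces not yet dropped (sum over which currently-grounded one goes next):
  1 to go: {5} 1  {6} 1
  2 to go: {4,5} 1  {5,6} 2
  3 to go: {3,4,5} 1  {4,5,6} 3
  4 to go: {2,4,5,6} 3  {3,4,5,6} 4
  5 to go: {2,3,4,5,6} 7
  if 0:s drops first: 7 orders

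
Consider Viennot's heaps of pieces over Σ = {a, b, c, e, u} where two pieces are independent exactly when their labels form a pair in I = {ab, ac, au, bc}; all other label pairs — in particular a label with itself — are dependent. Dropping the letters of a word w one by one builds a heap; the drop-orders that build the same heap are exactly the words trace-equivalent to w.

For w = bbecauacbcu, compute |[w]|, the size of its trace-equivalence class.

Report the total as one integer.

84

#0=b has no predecessor
#1=b depends on [0:b]
#2=e depends on [1:b]
#3=c depends on [2:e]
#4=a depends on [2:e]
#5=u depends on [3:c]
#6=a depends on [4:a]
#7=c depends on [5:u]
#8=b depends on [5:u]
#9=c depends on [7:c]
#10=u depends on [8:b, 9:c]
sources: [0:b]
N(rest) = Σ N(rest − s) over sources s of rest; N(one piece) = 1:
  size 1 → [6]=1  [10]=1
  size 2 → [4,6]=1  [6,10]=2  [8,10]=1  [9,10]=1
  size 3 → [4,6,10]=3  [6,8,10]=3  [6,9,10]=3  [7,9,10]=1  [8,9,10]=2
  size 4 → [4,6,8,10]=6  [4,6,9,10]=6  [6,7,9,10]=4  [6,8,9,10]=8  [7,8,9,10]=3
  size 5 → [4,6,7,9,10]=10  [4,6,8,9,10]=20  [5,7,8,9,10]=3  [6,7,8,9,10]=15
  size 6 → [3,5,7,8,9,10]=3  [4,6,7,8,9,10]=45  [5,6,7,8,9,10]=18
  size 7 → [3,5,6,7,8,9,10]=21  [4,5,6,7,8,9,10]=63
  size 8 → [3,4,5,6,7,8,9,10]=84
  size 9 → [2,3,4,5,6,7,8,9,10]=84
  first=0(b) contributes 84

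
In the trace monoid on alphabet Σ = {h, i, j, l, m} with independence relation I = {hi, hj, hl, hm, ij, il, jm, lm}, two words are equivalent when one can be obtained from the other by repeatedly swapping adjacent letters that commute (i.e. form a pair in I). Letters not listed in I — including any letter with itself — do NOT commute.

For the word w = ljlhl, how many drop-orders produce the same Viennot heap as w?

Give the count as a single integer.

5

0(l) covers ∅
1(j) covers 0:l
2(l) covers 1:j
3(h) covers ∅
4(l) covers 2:l
floor of heap: 0:l, 3:h
completions by unplaced set U, small U first (add the entries for U minus each lowest piece of U):
  |U|=1: {3}:1  {4}:1
  |U|=2: {2,4}:1  {3,4}:2
  |U|=3: {1,2,4}:1  {2,3,4}:3
  start at 0(l): 4
  start at 3(h): 1
sum over floor = 5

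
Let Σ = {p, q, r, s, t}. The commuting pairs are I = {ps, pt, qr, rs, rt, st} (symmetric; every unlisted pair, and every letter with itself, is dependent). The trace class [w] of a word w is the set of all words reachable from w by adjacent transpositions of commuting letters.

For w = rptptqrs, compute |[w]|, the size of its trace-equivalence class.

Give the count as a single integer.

35

piece 0:r — minimal
piece 1:p rests on {0:r}
piece 2:t — minimal
piece 3:p rests on {1:p}
piece 4:t rests on {2:t}
piece 5:q rests on {3:p, 4:t}
piece 6:r rests on {3:p}
piece 7:s rests on {5:q}
minimal pieces: {0:r, 2:t}
ways to finish when only these pieces remain (= sum over removing one remaining piece with nothing left below it):
  1 left: {6}→1  {7}→1
  2 left: {5,7}→1  {6,7}→2
  3 left: {4,5,7}→1  {5,6,7}→3
  4 left: {2,4,5,7}→1  {3,5,6,7}→3  {4,5,6,7}→4
  5 left: {1,3,5,6,7}→3  {2,4,5,6,7}→5  {3,4,5,6,7}→7
  6 left: {0,1,3,5,6,7}→3  {1,3,4,5,6,7}→10  {2,3,4,5,6,7}→12
  placing 0:r first → 22 extensions
  placing 2:t first → 13 extensions
total linear extensions = 35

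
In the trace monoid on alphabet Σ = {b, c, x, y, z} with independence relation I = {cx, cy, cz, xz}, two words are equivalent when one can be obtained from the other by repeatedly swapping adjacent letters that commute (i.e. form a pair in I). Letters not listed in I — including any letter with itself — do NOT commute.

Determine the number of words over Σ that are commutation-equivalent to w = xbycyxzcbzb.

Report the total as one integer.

drop 0:x onto floor
drop 1:b onto {0:x}
drop 2:y onto {1:b}
drop 3:c onto {1:b}
drop 4:y onto {2:y}
drop 5:x onto {4:y}
drop 6:z onto {4:y}
drop 7:c onto {3:c}
drop 8:b onto {5:x, 6:z, 7:c}
drop 9:z onto {8:b}
drop 10:b onto {9:z}
ground layer = {0:x}
drop-orders for the pieces not yet dropped (sum over which currently-grounded one goes next):
  1 to go: {10} 1
  2 to go: {9,10} 1
  3 to go: {8,9,10} 1
  4 to go: {5,8,9,10} 1  {6,8,9,10} 1  {7,8,9,10} 1
  5 to go: {3,7,8,9,10} 1  {5,6,8,9,10} 2  {5,7,8,9,10} 2  {6,7,8,9,10} 2
  6 to go: {3,5,7,8,9,10} 3  {3,6,7,8,9,10} 3  {4,5,6,8,9,10} 2  {5,6,7,8,9,10} 6
  7 to go: {2,4,5,6,8,9,10} 2  {3,5,6,7,8,9,10} 12  {4,5,6,7,8,9,10} 8
  8 to go: {2,4,5,6,7,8,9,10} 10  {3,4,5,6,7,8,9,10} 20
  9 to go: {2,3,4,5,6,7,8,9,10} 30
  if 0:x drops first: 30 orders

30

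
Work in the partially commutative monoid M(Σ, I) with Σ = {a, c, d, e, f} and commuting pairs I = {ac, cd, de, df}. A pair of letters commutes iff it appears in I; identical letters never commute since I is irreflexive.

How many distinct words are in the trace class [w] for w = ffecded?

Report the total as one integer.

#0=f has no predecessor
#1=f depends on [0:f]
#2=e depends on [1:f]
#3=c depends on [2:e]
#4=d has no predecessor
#5=e depends on [3:c]
#6=d depends on [4:d]
sources: [0:f, 4:d]
N(rest) = Σ N(rest − s) over sources s of rest; N(one piece) = 1:
  size 1 → [5]=1  [6]=1
  size 2 → [3,5]=1  [4,6]=1  [5,6]=2
  size 3 → [2,3,5]=1  [3,5,6]=3  [4,5,6]=3
  size 4 → [1,2,3,5]=1  [2,3,5,6]=4  [3,4,5,6]=6
  size 5 → [0,1,2,3,5]=1  [1,2,3,5,6]=5  [2,3,4,5,6]=10
  first=0(f) contributes 15
  first=4(d) contributes 6
|[w]| = 21

21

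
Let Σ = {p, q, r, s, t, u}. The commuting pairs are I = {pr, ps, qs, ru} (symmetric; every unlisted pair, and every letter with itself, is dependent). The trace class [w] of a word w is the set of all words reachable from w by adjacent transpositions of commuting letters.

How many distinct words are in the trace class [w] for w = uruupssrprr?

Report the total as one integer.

91

piece 0:u — minimal
piece 1:r — minimal
piece 2:u rests on {0:u}
piece 3:u rests on {2:u}
piece 4:p rests on {3:u}
piece 5:s rests on {1:r, 3:u}
piece 6:s rests on {5:s}
piece 7:r rests on {6:s}
piece 8:p rests on {4:p}
piece 9:r rests on {7:r}
piece 10:r rests on {9:r}
minimal pieces: {0:u, 1:r}
ways to finish when only these pieces remain (= sum over removing one remaining piece with nothing left below it):
  1 left: {8}→1  {10}→1
  2 left: {4,8}→1  {8,10}→2  {9,10}→1
  3 left: {4,8,10}→3  {7,9,10}→1  {8,9,10}→3
  4 left: {4,8,9,10}→6  {6,7,9,10}→1  {7,8,9,10}→4
  5 left: {4,7,8,9,10}→10  {5,6,7,9,10}→1  {6,7,8,9,10}→5
  6 left: {1,5,6,7,9,10}→1  {4,6,7,8,9,10}→15  {5,6,7,8,9,10}→6
  7 left: {1,5,6,7,8,9,10}→7  {4,5,6,7,8,9,10}→21
  8 left: {1,4,5,6,7,8,9,10}→28  {3,4,5,6,7,8,9,10}→21
  9 left: {1,3,4,5,6,7,8,9,10}→49  {2,3,4,5,6,7,8,9,10}→21
  placing 0:u first → 70 extensions
  placing 1:r first → 21 extensions
total linear extensions = 91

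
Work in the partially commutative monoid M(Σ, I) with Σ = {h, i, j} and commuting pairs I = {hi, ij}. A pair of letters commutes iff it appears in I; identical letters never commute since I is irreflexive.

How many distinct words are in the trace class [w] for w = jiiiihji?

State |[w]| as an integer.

0(j) covers ∅
1(i) covers ∅
2(i) covers 1:i
3(i) covers 2:i
4(i) covers 3:i
5(h) covers 0:j
6(j) covers 5:h
7(i) covers 4:i
floor of heap: 0:j, 1:i
completions by unplaced set U, small U first (add the entries for U minus each lowest piece of U):
  |U|=1: {6}:1  {7}:1
  |U|=2: {4,7}:1  {5,6}:1  {6,7}:2
  |U|=3: {0,5,6}:1  {3,4,7}:1  {4,6,7}:3  {5,6,7}:3
  |U|=4: {0,5,6,7}:4  {2,3,4,7}:1  {3,4,6,7}:4  {4,5,6,7}:6
  |U|=5: {0,4,5,6,7}:10  {1,2,3,4,7}:1  {2,3,4,6,7}:5  {3,4,5,6,7}:10
  |U|=6: {0,3,4,5,6,7}:20  {1,2,3,4,6,7}:6  {2,3,4,5,6,7}:15
  start at 0(j): 21
  start at 1(i): 35
sum over floor = 56

56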